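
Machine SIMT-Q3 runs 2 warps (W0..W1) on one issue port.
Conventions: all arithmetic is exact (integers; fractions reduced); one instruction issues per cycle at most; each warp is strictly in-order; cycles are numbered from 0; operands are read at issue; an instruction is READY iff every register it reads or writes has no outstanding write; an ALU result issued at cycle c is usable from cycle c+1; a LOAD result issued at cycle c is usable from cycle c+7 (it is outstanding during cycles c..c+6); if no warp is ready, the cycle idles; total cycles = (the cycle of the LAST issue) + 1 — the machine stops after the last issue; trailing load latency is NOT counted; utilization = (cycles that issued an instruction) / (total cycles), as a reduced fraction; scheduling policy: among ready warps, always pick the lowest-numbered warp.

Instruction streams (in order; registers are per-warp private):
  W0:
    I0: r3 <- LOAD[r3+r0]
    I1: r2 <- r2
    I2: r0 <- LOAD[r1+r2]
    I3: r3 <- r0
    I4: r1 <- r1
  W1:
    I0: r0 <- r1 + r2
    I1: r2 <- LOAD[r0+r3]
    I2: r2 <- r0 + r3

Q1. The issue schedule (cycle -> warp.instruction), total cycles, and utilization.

cycle 0: W0.I0
cycle 1: W0.I1
cycle 2: W0.I2
cycle 3: W1.I0
cycle 4: W1.I1
cycle 5: idle
cycle 6: idle
cycle 7: idle
cycle 8: idle
cycle 9: W0.I3
cycle 10: W0.I4
cycle 11: W1.I2

Answer: 12 cycles, utilization 2/3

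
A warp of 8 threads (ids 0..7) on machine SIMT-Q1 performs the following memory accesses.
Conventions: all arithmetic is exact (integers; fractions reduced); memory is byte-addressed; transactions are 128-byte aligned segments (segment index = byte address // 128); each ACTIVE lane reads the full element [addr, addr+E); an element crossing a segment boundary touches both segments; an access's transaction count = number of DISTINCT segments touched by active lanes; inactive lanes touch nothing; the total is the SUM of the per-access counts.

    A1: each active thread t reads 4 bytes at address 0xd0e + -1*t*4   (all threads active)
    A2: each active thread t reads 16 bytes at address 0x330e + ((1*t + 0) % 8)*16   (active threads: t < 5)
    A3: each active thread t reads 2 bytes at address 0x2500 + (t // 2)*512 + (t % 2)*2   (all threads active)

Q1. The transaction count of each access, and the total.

A1: 2 transactions
A2: 1 transaction
A3: 4 transactions

Answer: 2,1,4; total 7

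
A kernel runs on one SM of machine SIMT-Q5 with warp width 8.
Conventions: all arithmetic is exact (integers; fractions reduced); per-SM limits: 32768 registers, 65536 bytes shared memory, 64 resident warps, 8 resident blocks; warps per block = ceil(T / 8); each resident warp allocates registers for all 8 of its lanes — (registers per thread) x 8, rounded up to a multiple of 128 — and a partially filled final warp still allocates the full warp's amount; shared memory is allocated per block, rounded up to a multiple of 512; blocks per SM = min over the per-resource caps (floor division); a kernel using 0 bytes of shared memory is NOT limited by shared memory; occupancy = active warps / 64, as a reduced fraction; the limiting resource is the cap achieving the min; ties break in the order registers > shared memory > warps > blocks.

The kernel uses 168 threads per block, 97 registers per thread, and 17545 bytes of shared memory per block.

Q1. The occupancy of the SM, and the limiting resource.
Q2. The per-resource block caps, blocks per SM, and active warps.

Answer: occupancy 21/64, limited by registers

registers: 1 block
shared memory: 3 blocks
warps: 3 blocks
blocks: 8 blocks

Answer: 1 block, 21 active warps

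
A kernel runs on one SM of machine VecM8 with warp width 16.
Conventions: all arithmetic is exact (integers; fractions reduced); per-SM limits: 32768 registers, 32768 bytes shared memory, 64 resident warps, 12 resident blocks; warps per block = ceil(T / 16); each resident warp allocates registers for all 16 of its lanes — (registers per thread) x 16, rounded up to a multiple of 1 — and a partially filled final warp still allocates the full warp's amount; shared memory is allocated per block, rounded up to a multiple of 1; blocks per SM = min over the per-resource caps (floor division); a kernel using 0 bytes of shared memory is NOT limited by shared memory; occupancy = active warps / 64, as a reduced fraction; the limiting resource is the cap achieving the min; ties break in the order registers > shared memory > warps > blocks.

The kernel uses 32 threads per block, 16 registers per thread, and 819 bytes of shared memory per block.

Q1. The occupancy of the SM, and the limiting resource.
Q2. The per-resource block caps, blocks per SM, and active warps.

Answer: occupancy 3/8, limited by blocks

registers: 64 blocks
shared memory: 40 blocks
warps: 32 blocks
blocks: 12 blocks

Answer: 12 blocks, 24 active warps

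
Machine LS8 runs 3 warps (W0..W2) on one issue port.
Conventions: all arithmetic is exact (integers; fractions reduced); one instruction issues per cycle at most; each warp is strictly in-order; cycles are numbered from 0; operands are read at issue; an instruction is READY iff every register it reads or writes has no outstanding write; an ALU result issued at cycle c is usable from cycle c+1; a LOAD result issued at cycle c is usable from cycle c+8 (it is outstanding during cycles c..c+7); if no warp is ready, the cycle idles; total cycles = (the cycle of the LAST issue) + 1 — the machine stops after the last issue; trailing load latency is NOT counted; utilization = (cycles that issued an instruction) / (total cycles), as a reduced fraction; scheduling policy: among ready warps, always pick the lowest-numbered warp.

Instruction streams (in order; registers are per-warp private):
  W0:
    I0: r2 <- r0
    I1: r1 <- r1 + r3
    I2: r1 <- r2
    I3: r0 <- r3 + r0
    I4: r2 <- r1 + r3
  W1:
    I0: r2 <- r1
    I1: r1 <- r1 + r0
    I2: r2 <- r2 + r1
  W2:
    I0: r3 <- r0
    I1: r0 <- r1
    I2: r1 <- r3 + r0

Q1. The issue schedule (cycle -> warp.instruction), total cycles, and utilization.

cycle 0: W0.I0
cycle 1: W0.I1
cycle 2: W0.I2
cycle 3: W0.I3
cycle 4: W0.I4
cycle 5: W1.I0
cycle 6: W1.I1
cycle 7: W1.I2
cycle 8: W2.I0
cycle 9: W2.I1
cycle 10: W2.I2

Answer: 11 cycles, utilization 1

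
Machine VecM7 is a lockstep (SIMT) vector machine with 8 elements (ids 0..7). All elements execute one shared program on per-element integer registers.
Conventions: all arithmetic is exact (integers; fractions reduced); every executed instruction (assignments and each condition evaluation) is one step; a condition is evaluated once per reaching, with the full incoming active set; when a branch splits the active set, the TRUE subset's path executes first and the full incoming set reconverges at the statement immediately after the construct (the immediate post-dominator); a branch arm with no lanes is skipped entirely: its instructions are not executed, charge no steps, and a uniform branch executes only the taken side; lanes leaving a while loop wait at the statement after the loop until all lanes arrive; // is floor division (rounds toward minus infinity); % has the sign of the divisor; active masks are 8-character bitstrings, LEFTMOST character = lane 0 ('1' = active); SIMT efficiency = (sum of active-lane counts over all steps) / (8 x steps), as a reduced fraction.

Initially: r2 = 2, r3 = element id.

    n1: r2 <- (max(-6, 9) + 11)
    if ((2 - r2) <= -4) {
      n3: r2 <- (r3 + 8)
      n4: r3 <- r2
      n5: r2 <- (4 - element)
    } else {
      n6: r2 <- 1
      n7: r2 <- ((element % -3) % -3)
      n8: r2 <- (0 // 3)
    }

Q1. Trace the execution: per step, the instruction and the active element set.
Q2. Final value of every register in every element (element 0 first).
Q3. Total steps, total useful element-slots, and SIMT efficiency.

step 0: r2 <- (max(-6, 9) + 11)      11111111
step 1: eval ((2 - r2) <= -4)        11111111
step 2: r2 <- (r3 + 8)               11111111
step 3: r3 <- r2                     11111111
step 4: r2 <- (4 - element)          11111111

Answer: 5 steps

r2: 4,3,2,1,0,-1,-2,-3
r3: 8,9,10,11,12,13,14,15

steps = 5; useful = 40; efficiency = 40/40 = 1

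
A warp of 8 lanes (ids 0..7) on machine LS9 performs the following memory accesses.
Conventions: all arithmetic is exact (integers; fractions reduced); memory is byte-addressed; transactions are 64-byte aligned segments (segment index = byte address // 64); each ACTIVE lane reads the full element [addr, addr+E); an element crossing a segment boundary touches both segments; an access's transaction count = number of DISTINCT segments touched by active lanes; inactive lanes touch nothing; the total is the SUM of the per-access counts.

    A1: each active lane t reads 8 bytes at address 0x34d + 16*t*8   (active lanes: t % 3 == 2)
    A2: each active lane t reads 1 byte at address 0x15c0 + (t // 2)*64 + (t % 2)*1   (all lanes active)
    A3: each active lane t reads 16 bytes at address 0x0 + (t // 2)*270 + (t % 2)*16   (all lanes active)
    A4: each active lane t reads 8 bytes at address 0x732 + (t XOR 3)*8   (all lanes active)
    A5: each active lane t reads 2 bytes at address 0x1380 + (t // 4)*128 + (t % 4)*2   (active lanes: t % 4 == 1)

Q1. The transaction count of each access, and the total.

A1: 2 transactions
A2: 4 transactions
A3: 5 transactions
A4: 2 transactions
A5: 2 transactions

Answer: 2,4,5,2,2; total 15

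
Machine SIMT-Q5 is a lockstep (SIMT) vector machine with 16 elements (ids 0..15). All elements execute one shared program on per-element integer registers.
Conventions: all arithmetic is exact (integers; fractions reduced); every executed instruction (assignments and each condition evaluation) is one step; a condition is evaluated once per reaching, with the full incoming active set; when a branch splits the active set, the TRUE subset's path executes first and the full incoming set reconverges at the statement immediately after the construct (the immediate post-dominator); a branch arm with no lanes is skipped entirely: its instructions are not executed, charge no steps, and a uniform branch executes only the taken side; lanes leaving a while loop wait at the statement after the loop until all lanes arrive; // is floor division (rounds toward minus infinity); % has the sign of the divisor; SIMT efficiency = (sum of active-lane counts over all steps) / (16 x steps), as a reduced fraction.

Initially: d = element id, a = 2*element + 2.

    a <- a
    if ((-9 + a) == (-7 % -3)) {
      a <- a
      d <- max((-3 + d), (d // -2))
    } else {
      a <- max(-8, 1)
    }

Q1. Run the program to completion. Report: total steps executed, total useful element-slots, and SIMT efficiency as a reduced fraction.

Answer: 5 steps, 49 useful, 49/80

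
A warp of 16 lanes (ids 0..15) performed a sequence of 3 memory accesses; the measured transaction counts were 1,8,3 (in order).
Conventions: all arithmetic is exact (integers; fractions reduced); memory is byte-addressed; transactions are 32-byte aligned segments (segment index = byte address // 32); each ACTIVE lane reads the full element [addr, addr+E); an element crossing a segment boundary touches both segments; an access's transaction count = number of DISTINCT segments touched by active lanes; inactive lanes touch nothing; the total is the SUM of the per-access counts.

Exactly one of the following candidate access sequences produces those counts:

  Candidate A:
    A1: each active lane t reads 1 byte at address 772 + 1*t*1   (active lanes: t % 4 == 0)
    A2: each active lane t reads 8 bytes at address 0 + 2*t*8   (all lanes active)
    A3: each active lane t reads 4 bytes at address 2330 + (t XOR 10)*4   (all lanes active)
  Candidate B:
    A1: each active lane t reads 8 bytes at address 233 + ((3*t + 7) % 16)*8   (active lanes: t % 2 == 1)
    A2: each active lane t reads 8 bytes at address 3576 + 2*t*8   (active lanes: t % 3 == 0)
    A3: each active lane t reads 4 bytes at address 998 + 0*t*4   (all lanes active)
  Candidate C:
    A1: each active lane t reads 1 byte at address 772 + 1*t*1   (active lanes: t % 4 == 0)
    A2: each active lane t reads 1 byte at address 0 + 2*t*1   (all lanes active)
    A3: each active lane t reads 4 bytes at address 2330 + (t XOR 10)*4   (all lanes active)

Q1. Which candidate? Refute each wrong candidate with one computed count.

B: A1 gives 5 transactions, not 1
C: A2 gives 1 transaction, not 8
A: all counts match (1,8,3)

Answer: A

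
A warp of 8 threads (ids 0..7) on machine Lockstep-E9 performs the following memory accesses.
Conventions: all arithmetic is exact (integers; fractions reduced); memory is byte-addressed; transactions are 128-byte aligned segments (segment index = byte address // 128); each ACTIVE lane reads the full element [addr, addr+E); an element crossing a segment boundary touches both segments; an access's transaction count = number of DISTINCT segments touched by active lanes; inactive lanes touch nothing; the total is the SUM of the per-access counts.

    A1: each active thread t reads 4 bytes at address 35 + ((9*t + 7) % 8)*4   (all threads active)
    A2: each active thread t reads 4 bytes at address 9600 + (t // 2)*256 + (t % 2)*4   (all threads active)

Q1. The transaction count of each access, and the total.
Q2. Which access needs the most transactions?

A1: 1 transaction
A2: 4 transactions

Answer: 1,4; total 5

Answer: A2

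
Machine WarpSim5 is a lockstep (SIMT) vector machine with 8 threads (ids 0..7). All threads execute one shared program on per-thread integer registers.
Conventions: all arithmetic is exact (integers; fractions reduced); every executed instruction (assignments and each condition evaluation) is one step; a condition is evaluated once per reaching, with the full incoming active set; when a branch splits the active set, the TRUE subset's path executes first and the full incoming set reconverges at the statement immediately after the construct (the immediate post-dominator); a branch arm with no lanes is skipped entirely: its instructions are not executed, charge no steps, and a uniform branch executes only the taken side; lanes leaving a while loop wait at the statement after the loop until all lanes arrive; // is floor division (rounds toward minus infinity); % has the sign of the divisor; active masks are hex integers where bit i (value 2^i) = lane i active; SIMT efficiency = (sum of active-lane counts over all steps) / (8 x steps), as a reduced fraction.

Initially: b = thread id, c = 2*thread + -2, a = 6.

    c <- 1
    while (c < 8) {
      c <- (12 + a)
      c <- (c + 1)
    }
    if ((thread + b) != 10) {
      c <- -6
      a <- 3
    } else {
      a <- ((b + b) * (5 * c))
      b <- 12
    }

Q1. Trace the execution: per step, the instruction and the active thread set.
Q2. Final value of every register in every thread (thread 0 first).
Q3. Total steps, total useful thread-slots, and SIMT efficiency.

step 0: c <- 1                       0xff
step 1: eval (c < 8)                 0xff
step 2: c <- (12 + a)                0xff
step 3: c <- (c + 1)                 0xff
step 4: eval (c < 8)                 0xff
step 5: eval ((thread + b) != 10)    0xff
step 6: c <- -6                      0xdf
step 7: a <- 3                       0xdf
step 8: a <- ((b + b) * (5 * c))     0x20
step 9: b <- 12                      0x20

Answer: 10 steps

b: 0,1,2,3,4,12,6,7
c: -6,-6,-6,-6,-6,19,-6,-6
a: 3,3,3,3,3,950,3,3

steps = 10; useful = 64; efficiency = 64/80 = 4/5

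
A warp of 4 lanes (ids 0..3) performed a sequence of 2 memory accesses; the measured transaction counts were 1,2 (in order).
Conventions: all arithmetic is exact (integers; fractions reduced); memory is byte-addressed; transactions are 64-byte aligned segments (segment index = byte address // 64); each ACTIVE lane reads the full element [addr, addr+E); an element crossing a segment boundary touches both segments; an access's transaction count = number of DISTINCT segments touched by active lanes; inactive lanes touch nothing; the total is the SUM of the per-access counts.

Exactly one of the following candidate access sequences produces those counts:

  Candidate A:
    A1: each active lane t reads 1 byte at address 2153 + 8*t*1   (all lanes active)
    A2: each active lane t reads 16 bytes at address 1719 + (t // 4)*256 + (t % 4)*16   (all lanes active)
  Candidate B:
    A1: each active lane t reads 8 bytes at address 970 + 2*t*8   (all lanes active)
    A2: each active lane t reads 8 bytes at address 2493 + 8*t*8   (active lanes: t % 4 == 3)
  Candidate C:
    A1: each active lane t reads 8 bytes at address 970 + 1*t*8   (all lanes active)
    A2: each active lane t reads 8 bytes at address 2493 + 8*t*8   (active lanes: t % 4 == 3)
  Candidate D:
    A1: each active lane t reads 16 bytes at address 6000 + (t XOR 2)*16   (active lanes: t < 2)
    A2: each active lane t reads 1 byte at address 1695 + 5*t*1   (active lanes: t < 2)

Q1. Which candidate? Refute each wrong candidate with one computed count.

A: A1 gives 2 transactions, not 1
B: A1 gives 2 transactions, not 1
D: A2 gives 1 transaction, not 2
C: all counts match (1,2)

Answer: C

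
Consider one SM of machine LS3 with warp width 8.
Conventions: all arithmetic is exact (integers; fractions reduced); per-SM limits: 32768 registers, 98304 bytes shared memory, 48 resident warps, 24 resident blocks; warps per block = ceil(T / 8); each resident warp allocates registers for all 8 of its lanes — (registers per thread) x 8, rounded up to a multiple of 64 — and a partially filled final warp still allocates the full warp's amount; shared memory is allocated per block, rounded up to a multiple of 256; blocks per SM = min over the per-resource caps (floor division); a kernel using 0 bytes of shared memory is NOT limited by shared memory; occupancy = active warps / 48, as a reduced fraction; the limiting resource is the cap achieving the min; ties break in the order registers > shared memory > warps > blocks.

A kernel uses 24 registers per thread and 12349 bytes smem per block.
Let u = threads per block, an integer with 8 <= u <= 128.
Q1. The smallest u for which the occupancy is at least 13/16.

Answer: u = 41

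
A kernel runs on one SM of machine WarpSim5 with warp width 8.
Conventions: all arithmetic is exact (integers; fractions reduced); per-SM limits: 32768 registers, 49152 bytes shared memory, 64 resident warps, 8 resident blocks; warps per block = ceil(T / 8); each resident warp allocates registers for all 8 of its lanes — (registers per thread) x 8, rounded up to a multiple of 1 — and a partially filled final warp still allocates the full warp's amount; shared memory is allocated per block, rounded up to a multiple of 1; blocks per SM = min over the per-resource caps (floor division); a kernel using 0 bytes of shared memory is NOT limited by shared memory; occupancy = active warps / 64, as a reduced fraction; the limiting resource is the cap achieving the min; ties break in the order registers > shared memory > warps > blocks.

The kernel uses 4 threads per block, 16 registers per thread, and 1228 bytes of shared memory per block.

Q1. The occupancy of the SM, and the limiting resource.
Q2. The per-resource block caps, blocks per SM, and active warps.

Answer: occupancy 1/8, limited by blocks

registers: 256 blocks
shared memory: 40 blocks
warps: 64 blocks
blocks: 8 blocks

Answer: 8 blocks, 8 active warps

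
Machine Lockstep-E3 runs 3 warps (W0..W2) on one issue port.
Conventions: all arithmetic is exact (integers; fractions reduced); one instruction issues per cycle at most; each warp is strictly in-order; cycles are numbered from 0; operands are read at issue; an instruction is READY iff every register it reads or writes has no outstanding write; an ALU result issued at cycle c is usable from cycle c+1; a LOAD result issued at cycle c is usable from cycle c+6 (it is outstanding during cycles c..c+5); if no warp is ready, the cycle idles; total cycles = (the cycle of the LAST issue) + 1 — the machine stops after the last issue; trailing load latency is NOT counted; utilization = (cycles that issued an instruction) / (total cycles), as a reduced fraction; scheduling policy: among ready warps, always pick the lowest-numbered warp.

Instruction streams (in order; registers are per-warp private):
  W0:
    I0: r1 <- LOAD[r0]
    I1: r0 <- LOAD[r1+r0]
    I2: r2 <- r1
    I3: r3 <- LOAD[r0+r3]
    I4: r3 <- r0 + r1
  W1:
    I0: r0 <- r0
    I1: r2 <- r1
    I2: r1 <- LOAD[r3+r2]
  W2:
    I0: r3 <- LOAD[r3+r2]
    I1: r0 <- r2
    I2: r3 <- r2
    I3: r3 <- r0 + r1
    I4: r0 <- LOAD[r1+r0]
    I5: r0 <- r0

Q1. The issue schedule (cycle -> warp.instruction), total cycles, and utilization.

cycle 0: W0.I0
cycle 1: W1.I0
cycle 2: W1.I1
cycle 3: W1.I2
cycle 4: W2.I0
cycle 5: W2.I1
cycle 6: W0.I1
cycle 7: W0.I2
cycle 8: idle
cycle 9: idle
cycle 10: W2.I2
cycle 11: W2.I3
cycle 12: W0.I3
cycle 13: W2.I4
cycle 14: idle
cycle 15: idle
cycle 16: idle
cycle 17: idle
cycle 18: W0.I4
cycle 19: W2.I5

Answer: 20 cycles, utilization 7/10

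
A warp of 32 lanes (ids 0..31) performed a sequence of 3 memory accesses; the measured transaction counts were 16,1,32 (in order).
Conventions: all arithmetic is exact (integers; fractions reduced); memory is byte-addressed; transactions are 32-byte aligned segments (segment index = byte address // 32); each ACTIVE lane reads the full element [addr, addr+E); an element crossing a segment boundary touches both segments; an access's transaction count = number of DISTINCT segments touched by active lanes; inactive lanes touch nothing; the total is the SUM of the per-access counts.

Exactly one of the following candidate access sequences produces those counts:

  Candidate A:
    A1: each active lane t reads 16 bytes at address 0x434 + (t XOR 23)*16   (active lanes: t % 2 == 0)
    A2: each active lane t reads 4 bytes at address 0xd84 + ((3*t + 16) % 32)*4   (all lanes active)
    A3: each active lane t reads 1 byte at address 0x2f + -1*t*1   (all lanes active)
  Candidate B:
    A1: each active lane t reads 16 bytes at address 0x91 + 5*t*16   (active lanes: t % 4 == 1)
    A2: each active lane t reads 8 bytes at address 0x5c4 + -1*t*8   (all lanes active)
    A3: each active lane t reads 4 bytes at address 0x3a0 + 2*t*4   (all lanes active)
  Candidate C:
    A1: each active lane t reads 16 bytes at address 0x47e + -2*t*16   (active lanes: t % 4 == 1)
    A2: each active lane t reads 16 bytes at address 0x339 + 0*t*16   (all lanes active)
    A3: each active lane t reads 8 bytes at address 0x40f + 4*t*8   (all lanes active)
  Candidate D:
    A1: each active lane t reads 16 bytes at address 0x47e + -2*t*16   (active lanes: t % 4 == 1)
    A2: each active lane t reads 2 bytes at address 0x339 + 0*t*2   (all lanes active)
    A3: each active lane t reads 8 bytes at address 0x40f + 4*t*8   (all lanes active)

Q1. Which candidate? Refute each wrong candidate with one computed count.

A: A2 gives 5 transactions, not 1
B: A1 gives 8 transactions, not 16
C: A2 gives 2 transactions, not 1
D: all counts match (16,1,32)

Answer: D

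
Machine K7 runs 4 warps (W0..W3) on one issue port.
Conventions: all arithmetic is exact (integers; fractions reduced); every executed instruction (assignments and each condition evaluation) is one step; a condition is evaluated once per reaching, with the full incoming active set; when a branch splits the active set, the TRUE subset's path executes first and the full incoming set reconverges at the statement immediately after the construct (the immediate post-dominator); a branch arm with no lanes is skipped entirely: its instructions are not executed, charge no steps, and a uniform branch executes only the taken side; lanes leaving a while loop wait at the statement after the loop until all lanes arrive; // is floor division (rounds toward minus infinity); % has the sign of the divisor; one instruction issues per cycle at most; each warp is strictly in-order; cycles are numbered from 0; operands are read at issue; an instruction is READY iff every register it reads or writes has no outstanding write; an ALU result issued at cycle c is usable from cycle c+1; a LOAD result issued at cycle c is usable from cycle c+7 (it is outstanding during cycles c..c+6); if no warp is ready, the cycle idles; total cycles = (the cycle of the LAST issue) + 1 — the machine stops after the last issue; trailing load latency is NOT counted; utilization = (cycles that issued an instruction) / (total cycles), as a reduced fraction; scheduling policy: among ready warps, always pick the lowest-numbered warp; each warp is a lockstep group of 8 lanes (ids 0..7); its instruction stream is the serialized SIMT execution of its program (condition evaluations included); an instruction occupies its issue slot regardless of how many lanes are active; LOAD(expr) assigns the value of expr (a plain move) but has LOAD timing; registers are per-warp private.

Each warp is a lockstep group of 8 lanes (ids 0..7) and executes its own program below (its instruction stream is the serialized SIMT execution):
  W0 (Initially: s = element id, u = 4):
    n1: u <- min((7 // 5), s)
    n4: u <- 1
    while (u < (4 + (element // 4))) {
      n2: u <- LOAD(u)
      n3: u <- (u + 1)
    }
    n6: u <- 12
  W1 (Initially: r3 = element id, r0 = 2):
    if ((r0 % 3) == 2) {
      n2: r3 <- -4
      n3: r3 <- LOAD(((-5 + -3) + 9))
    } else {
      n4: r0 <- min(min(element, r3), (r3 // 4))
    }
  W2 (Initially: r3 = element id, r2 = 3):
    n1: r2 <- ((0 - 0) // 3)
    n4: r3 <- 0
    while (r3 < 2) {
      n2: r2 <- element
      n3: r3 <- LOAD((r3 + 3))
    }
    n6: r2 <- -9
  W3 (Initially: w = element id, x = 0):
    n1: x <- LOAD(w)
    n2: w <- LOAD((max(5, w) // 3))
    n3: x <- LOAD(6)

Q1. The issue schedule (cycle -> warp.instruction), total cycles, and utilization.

cycle 0: W0.I0
cycle 1: W0.I1
cycle 2: W0.I2
cycle 3: W0.I3
cycle 4: W1.I0
cycle 5: W1.I1
cycle 6: W1.I2
cycle 7: W2.I0
cycle 8: W2.I1
cycle 9: W2.I2
cycle 10: W0.I4
cycle 11: W0.I5
cycle 12: W0.I6
cycle 13: W2.I3
cycle 14: W2.I4
cycle 15: W3.I0
cycle 16: W3.I1
cycle 17: idle
cycle 18: idle
cycle 19: W0.I7
cycle 20: W0.I8
cycle 21: W0.I9
cycle 22: W2.I5
cycle 23: W2.I6
cycle 24: W3.I2
cycle 25: idle
cycle 26: idle
cycle 27: idle
cycle 28: W0.I10
cycle 29: W0.I11
cycle 30: W0.I12
cycle 31: idle
cycle 32: idle
cycle 33: idle
cycle 34: idle
cycle 35: idle
cycle 36: idle
cycle 37: W0.I13
cycle 38: W0.I14
cycle 39: W0.I15

Answer: 40 cycles, utilization 29/40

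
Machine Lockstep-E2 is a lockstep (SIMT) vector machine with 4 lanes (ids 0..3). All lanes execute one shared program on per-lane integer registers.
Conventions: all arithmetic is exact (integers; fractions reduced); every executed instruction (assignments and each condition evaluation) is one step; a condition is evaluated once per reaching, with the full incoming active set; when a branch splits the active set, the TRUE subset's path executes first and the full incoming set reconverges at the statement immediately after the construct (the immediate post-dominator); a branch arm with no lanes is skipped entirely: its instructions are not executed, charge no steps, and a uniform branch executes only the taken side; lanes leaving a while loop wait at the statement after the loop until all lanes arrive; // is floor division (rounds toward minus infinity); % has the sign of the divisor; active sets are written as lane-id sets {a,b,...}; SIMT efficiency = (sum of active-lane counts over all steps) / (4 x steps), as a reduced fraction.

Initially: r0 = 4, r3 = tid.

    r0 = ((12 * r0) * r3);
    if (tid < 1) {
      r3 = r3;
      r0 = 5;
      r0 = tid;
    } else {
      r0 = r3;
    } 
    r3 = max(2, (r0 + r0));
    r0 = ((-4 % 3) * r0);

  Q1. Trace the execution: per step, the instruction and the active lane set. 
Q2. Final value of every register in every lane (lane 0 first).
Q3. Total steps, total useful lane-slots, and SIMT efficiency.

step 0: r0 <- ((12 * r0) * r3)       {0,1,2,3}
step 1: eval (tid < 1)               {0,1,2,3}
step 2: r3 <- r3                     {0}
step 3: r0 <- 5                      {0}
step 4: r0 <- tid                    {0}
step 5: r0 <- r3                     {1,2,3}
step 6: r3 <- max(2, (r0 + r0))      {0,1,2,3}
step 7: r0 <- ((-4 % 3) * r0)        {0,1,2,3}

Answer: 8 steps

r0: 0,2,4,6
r3: 2,2,4,6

steps = 8; useful = 22; efficiency = 22/32 = 11/16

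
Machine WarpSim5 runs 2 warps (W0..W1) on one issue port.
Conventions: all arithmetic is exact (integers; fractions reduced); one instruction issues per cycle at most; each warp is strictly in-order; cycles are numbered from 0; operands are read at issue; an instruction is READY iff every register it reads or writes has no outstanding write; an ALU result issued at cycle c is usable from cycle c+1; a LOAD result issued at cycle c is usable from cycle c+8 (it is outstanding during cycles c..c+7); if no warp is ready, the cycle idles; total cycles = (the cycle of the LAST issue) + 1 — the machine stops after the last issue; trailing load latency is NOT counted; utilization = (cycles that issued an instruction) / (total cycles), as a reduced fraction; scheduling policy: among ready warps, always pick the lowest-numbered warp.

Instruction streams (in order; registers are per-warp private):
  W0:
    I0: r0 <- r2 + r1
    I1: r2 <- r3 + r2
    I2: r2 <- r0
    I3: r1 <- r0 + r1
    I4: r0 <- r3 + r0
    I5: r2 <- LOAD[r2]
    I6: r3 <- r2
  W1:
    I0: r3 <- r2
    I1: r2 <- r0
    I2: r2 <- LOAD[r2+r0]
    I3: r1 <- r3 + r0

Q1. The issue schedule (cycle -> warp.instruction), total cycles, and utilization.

cycle 0: W0.I0
cycle 1: W0.I1
cycle 2: W0.I2
cycle 3: W0.I3
cycle 4: W0.I4
cycle 5: W0.I5
cycle 6: W1.I0
cycle 7: W1.I1
cycle 8: W1.I2
cycle 9: W1.I3
cycle 10: idle
cycle 11: idle
cycle 12: idle
cycle 13: W0.I6

Answer: 14 cycles, utilization 11/14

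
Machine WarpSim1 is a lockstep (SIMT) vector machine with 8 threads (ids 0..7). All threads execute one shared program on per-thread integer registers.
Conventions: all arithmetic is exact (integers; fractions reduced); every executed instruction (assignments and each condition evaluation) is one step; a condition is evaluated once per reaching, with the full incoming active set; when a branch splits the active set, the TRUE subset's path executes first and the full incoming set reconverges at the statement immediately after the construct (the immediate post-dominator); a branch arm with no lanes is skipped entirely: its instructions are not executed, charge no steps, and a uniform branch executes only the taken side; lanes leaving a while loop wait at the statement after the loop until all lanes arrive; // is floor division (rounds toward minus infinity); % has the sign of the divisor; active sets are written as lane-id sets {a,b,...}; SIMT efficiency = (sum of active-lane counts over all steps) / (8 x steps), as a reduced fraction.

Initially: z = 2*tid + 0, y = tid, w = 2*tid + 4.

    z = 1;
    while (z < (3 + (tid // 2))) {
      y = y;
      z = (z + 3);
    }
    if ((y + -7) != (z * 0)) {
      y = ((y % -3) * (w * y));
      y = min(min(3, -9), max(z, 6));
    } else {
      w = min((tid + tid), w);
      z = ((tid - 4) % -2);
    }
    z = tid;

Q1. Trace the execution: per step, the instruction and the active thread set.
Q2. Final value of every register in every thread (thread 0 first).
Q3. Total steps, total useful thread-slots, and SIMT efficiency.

step 0: z <- 1                       {0,1,2,3,4,5,6,7}
step 1: eval (z < (3 + (tid // 2)))  {0,1,2,3,4,5,6,7}
step 2: y <- y                       {0,1,2,3,4,5,6,7}
step 3: z <- (z + 3)                 {0,1,2,3,4,5,6,7}
step 4: eval (z < (3 + (tid // 2)))  {0,1,2,3,4,5,6,7}
step 5: y <- y                       {4,5,6,7}
step 6: z <- (z + 3)                 {4,5,6,7}
step 7: eval (z < (3 + (tid // 2)))  {4,5,6,7}
step 8: eval ((y + -7) != (z * 0))   {0,1,2,3,4,5,6,7}
step 9: y <- ((y % -3) * (w * y))    {0,1,2,3,4,5,6}
step 10: y <- min(min(3, -9), max(z, 6)) {0,1,2,3,4,5,6}
step 11: w <- min((tid + tid), w)     {7}
step 12: z <- ((tid - 4) % -2)        {7}
step 13: z <- tid                     {0,1,2,3,4,5,6,7}

Answer: 14 steps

z: 0,1,2,3,4,5,6,7
y: -9,-9,-9,-9,-9,-9,-9,7
w: 4,6,8,10,12,14,16,14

steps = 14; useful = 84; efficiency = 84/112 = 3/4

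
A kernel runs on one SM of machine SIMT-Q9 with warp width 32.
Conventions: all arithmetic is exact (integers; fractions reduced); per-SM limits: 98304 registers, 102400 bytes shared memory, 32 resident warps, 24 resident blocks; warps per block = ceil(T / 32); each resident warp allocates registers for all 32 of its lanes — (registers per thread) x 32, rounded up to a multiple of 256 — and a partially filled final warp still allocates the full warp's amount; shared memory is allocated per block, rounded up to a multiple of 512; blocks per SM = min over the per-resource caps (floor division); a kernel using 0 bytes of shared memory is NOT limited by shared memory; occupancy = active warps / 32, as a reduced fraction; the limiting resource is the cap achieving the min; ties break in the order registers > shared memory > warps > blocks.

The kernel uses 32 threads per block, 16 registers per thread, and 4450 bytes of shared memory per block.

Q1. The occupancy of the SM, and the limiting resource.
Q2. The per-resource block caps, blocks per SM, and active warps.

Answer: occupancy 11/16, limited by shared memory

registers: 192 blocks
shared memory: 22 blocks
warps: 32 blocks
blocks: 24 blocks

Answer: 22 blocks, 22 active warps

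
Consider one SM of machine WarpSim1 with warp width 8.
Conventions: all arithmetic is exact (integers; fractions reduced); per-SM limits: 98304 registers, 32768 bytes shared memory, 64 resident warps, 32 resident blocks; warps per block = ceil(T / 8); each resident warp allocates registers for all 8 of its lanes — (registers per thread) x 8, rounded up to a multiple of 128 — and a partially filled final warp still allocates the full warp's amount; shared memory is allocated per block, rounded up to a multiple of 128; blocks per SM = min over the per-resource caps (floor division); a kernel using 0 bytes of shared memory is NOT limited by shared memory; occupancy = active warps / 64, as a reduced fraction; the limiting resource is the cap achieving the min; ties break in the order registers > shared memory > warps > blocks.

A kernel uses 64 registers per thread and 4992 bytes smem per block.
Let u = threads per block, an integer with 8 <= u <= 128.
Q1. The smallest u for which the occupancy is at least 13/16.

Answer: u = 65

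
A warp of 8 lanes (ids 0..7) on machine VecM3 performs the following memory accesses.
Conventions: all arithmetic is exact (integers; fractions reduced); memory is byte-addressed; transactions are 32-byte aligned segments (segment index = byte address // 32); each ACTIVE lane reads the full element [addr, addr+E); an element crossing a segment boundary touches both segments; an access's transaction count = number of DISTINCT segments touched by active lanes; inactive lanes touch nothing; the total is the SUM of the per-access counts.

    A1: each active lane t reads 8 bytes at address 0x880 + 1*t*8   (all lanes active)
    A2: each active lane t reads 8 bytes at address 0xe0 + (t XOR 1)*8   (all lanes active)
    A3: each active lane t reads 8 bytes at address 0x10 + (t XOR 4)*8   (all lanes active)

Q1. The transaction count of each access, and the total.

A1: 2 transactions
A2: 2 transactions
A3: 3 transactions

Answer: 2,2,3; total 7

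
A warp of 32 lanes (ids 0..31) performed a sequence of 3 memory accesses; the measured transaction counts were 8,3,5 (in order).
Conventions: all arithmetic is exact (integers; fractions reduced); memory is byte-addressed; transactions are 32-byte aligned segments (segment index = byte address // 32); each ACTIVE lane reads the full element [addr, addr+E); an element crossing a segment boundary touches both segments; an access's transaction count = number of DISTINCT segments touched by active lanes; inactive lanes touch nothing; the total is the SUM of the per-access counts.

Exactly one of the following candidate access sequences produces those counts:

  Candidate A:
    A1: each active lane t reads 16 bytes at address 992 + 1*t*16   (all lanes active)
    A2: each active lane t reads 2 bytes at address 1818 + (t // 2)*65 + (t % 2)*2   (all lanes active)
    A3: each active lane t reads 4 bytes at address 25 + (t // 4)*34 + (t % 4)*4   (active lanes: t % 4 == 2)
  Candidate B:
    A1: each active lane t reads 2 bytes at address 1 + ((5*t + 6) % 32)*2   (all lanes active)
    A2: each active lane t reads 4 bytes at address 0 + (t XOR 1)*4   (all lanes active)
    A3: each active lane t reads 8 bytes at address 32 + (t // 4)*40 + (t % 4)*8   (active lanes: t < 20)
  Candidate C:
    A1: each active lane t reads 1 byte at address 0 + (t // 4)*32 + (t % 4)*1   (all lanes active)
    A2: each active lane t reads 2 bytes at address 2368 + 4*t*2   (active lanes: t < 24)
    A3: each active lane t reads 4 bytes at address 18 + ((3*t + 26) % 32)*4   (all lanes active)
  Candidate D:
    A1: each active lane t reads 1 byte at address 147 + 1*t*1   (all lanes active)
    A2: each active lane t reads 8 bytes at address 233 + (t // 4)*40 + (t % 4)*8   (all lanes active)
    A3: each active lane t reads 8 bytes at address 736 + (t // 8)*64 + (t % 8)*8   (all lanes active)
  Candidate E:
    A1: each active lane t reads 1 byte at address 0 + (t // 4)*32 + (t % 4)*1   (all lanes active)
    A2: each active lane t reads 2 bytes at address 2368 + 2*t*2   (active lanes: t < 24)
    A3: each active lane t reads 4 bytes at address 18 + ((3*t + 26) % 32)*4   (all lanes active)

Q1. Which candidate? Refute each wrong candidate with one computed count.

A: A1 gives 16 transactions, not 8
B: A1 gives 3 transactions, not 8
C: A2 gives 6 transactions, not 3
D: A1 gives 2 transactions, not 8
E: all counts match (8,3,5)

Answer: E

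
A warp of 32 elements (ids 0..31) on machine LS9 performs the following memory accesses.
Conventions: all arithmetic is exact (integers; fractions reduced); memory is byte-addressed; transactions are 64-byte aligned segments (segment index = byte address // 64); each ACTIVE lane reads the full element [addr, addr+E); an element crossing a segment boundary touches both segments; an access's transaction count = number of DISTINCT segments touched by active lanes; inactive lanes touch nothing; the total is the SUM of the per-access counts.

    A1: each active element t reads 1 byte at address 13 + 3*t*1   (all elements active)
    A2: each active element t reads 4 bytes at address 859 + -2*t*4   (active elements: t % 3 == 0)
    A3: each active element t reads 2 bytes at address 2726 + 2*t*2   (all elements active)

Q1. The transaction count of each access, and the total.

A1: 2 transactions
A2: 5 transactions
A3: 3 transactions

Answer: 2,5,3; total 10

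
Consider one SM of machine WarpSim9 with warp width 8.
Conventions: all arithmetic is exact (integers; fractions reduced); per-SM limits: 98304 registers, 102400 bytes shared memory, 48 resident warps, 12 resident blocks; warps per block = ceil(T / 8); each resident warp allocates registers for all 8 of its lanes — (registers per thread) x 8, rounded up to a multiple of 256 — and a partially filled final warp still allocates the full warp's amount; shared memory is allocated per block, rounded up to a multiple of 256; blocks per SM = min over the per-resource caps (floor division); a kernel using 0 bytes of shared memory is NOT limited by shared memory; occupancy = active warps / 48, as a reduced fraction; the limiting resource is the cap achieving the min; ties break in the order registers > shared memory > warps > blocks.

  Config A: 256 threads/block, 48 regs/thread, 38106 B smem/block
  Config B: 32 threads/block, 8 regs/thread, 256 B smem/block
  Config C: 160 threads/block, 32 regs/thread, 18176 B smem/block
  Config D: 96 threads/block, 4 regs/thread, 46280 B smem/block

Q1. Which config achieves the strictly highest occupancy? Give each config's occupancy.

occupancies: A 2/3, B 1, C 5/6, D 1/2

Answer: B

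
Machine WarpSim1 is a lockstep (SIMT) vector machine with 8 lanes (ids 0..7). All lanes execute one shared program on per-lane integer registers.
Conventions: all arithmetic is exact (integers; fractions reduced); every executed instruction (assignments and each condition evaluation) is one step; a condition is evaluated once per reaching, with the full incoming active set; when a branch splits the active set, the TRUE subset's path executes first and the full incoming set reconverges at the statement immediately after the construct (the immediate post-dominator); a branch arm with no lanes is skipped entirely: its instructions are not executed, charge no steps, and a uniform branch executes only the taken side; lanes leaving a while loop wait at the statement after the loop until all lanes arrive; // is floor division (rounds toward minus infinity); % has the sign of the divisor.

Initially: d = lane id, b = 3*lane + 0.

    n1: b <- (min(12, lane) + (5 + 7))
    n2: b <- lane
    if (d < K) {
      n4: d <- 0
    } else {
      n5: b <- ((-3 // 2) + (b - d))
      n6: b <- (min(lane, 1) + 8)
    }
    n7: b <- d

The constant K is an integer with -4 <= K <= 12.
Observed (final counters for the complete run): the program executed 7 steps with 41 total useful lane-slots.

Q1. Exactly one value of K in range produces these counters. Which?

Answer: K = 7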